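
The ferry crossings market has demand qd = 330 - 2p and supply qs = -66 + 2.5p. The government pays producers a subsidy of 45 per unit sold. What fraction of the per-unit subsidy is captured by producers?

Pre-subsidy: 330 - 2p = -66 + 2.5p gives p* = 88, q* = 154.
With the subsidy, sellers receive ps = pb + 45 for each unit, where pb is the price buyers pay.
Supply in terms of pb becomes qs = -66 + 2.5(pb + 45) = 46.5 + 2.5pb. Setting this equal to demand: 330 - 2pb = 46.5 + 2.5pb, so pb = 63.
Sellers receive ps = 63 + 45 = 108; q' = 330 − 2·63 = 204.
Buyers' price falls by p* − pb = 88 − 63 = 25; sellers' price rises by ps − p* = 108 − 88 = 20.
So producers capture 20/45 = 4/9 of each unit of subsidy.

Producer share = 4/9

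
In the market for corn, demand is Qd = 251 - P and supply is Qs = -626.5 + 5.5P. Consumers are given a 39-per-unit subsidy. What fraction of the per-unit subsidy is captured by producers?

Producer share = 2/13

Pre-subsidy: 251 - P = -626.5 + 5.5P gives P* = 135, Q* = 116.
With the rebate, buyers effectively pay Pb = Ps − 39, where Ps is the price sellers receive.
Demand in terms of Ps becomes Qd = 251 − 1(Ps − 39) = 290 - Ps. Setting this equal to supply: 290 - Ps = -626.5 + 5.5Ps, so Ps = 141.
Buyers pay Pb = 141 − 39 = 102; Q' = -626.5 + 5.5·141 = 149.
Buyers' price falls by P* − Pb = 135 − 102 = 33; sellers' price rises by Ps − P* = 141 − 135 = 6.
So producers capture 6/39 = 2/13 of each unit of subsidy.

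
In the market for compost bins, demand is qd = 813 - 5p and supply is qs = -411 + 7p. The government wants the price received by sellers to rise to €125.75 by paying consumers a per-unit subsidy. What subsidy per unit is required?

At a seller price of 125.75, quantity supplied is -411 + 7·125.75 = 469.25.
Buyers absorb 469.25 only when they pay pb with 813 − 5·pb = 469.25, i.e. pb = 68.75.
s = ps − pb = 125.75 − 68.75 = 57.

Required subsidy s = €57 per unit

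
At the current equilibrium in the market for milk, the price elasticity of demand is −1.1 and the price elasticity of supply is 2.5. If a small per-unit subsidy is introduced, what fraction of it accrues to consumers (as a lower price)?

For a small subsidy around the equilibrium, the benefit split depends on the relative slopes, which at a point are proportional to the elasticities.
Buyer share = εs/(εs + |εd|) = 2.5/(2.5 + 1.1) = 25/36; seller share = |εd|/(εs + |εd|) = 11/36.

Consumer share = 25/36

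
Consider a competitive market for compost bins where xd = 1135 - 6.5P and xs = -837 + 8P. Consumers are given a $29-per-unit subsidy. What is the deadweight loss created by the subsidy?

Deadweight loss = $1508

Pre-subsidy: 1135 - 6.5P = -837 + 8P gives P* = 136, x* = 251.
With the rebate, buyers effectively pay Pb = Ps − 29, where Ps is the price sellers receive.
Demand in terms of Ps becomes xd = 1135 − 6.5(Ps − 29) = 1323.5 - 6.5Ps. Setting this equal to supply: 1323.5 - 6.5Ps = -837 + 8Ps, so Ps = 149.
Buyers pay Pb = 149 − 29 = 120; x' = -837 + 8·149 = 355.
The subsidy expands output by 355 − 251 = 104 past the efficient level; on those units the gap between marginal cost and willingness to pay runs from 0 up to 29.
DWL = ½ × 29 × 104 = 1508.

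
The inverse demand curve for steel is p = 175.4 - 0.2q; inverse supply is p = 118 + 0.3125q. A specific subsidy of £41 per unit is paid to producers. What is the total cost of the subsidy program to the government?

Pre-subsidy: 175.4 - 0.2q = 118 + 0.3125q gives q* = 112 and p* = 153.
With the subsidy, sellers receive ps = pb + 41 for each unit, where pb is the price buyers pay.
On the curves, pb = 175.4 - 0.2q and ps = 118 + 0.3125q; the wedge ps − pb = 41 gives 118 + 0.3125q − (175.4 - 0.2q) = 41, so q' = 192.
Then pb = 175.4 − 0.2·192 = 137 and ps = 118 + 0.3125·192 = 178.
Government outlay = subsidy × quantity = 41 × 192 = 7872.

Government cost = £7872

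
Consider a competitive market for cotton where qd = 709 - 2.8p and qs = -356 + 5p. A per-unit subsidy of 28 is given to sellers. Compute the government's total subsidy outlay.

Government cost = 411628/39

Pre-subsidy: 709 - 2.8p = -356 + 5p gives p* = 1775/13, q* = 4247/13.
With the subsidy, sellers receive ps = pb + 28 for each unit, where pb is the price buyers pay.
Supply in terms of pb becomes qs = -356 + 5(pb + 28) = -216 + 5pb. Setting this equal to demand: 709 - 2.8pb = -216 + 5pb, so pb = 4625/39.
Sellers receive ps = 4625/39 + 28 = 5717/39; q' = 709 − 2.8·(4625/39) = 14701/39.
Government outlay = subsidy × quantity = 28 × 14701/39 = 411628/39.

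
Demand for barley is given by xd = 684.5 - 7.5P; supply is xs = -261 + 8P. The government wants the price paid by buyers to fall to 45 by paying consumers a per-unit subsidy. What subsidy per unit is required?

Required subsidy s = 31 per unit

At a buyer price of 45, quantity demanded is 684.5 − 7.5·45 = 347.
Sellers supply 347 only when they receive Ps with -261 + 8·Ps = 347, i.e. Ps = 76.
s = Ps − Pb = 76 − 45 = 31.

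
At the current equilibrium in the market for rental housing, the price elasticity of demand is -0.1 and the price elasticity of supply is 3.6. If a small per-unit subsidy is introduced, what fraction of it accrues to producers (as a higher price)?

Producer share = 1/37

For a small subsidy around the equilibrium, the benefit split depends on the relative slopes, which at a point are proportional to the elasticities.
Buyer share = εs/(εs + |εd|) = 3.6/(3.6 + 0.1) = 36/37; seller share = |εd|/(εs + |εd|) = 1/37.
So producers capture 1/37 of the subsidy.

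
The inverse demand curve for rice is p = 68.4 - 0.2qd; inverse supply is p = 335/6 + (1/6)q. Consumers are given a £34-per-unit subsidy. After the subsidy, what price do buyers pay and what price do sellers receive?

Pre-subsidy: 68.4 - 0.2q = 335/6 + (1/6)q gives q* = 377/11 and p* = 677/11.
With the rebate, buyers effectively pay pb = ps − 34, where ps is the price sellers receive.
On the curves, pb = 68.4 - 0.2q and ps = 335/6 + (1/6)q; the wedge ps − pb = 34 gives 335/6 + (1/6)q − (68.4 - 0.2q) = 34, so q' = 127.
Then pb = 68.4 − 0.2·127 = 43 and ps = 335/6 + (1/6)·127 = 77.

Buyers pay £43; sellers receive £77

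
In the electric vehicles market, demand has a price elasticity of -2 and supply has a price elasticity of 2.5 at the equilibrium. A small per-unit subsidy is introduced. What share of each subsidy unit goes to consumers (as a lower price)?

For a small subsidy around the equilibrium, the benefit split depends on the relative slopes, which at a point are proportional to the elasticities.
Buyer share = εs/(εs + |εd|) = 2.5/(2.5 + 2) = 5/9; seller share = |εd|/(εs + |εd|) = 4/9.

Consumer share = 5/9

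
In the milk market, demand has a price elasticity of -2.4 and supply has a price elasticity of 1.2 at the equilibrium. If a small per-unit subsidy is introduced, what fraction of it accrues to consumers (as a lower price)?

For a small subsidy around the equilibrium, the benefit split depends on the relative slopes, which at a point are proportional to the elasticities.
Buyer share = εs/(εs + |εd|) = 1.2/(1.2 + 2.4) = 1/3; seller share = |εd|/(εs + |εd|) = 2/3.

Consumer share = 1/3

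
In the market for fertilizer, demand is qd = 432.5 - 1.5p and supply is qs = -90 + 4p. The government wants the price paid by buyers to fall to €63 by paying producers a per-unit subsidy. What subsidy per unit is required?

Required subsidy s = €44 per unit

At a buyer price of 63, quantity demanded is 432.5 − 1.5·63 = 338.
Sellers supply 338 only when they receive ps with -90 + 4·ps = 338, i.e. ps = 107.
s = ps − pb = 107 − 63 = 44.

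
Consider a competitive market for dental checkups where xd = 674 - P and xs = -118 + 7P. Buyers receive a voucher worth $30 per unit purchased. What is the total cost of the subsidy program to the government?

Pre-subsidy: 674 - P = -118 + 7P gives P* = 99, x* = 575.
With the rebate, buyers effectively pay Pb = Ps − 30, where Ps is the price sellers receive.
Demand in terms of Ps becomes xd = 674 − 1(Ps − 30) = 704 - Ps. Setting this equal to supply: 704 - Ps = -118 + 7Ps, so Ps = 102.75.
Buyers pay Pb = 102.75 − 30 = 72.75; x' = -118 + 7·102.75 = 601.25.
Government outlay = subsidy × quantity = 30 × 601.25 = 18037.5.

Government cost = $18037.5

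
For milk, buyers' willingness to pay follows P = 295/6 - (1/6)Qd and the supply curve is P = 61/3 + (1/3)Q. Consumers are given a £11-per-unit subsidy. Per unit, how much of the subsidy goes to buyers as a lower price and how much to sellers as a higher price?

Pre-subsidy: 295/6 - (1/6)Q = 61/3 + (1/3)Q gives Q* = 173/3 and P* = 356/9.
With the rebate, buyers effectively pay Pb = Ps − 11, where Ps is the price sellers receive.
On the curves, Pb = 295/6 - (1/6)Q and Ps = 61/3 + (1/3)Q; the wedge Ps − Pb = 11 gives 61/3 + (1/3)Q − (295/6 - (1/6)Q) = 11, so Q' = 239/3.
Then Pb = 295/6 − (1/6)·(239/3) = 323/9 and Ps = 61/3 + (1/3)·(239/3) = 422/9.
Buyers' price falls by P* − Pb = 356/9 − 323/9 = 11/3; sellers' price rises by Ps − P* = 422/9 − 356/9 = 22/3.

Buyers gain 11/3 per unit; sellers gain 22/3 per unit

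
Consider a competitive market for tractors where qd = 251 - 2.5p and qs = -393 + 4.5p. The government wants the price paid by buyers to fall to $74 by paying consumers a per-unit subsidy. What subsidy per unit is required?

Required subsidy s = $28 per unit

At a buyer price of 74, quantity demanded is 251 − 2.5·74 = 66.
Sellers supply 66 only when they receive ps with -393 + 4.5·ps = 66, i.e. ps = 102.
s = ps − pb = 102 − 74 = 28.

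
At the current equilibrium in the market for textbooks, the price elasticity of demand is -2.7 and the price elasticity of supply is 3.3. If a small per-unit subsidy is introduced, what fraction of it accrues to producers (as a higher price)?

For a small subsidy around the equilibrium, the benefit split depends on the relative slopes, which at a point are proportional to the elasticities.
Buyer share = εs/(εs + |εd|) = 3.3/(3.3 + 2.7) = 0.55; seller share = |εd|/(εs + |εd|) = 0.45.
So producers capture 0.45 of the subsidy.

Producer share = 0.45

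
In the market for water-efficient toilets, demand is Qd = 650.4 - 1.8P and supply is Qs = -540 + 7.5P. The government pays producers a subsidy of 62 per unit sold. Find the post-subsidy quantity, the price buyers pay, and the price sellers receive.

Pre-subsidy: 650.4 - 1.8P = -540 + 7.5P gives P* = 128, Q* = 420.
With the subsidy, sellers receive Ps = Pb + 62 for each unit, where Pb is the price buyers pay.
Supply in terms of Pb becomes Qs = -540 + 7.5(Pb + 62) = -75 + 7.5Pb. Setting this equal to demand: 650.4 - 1.8Pb = -75 + 7.5Pb, so Pb = 78.
Sellers receive Ps = 78 + 62 = 140; Q' = 650.4 − 1.8·78 = 510.

Q' = 510; buyers pay 78; sellers receive 140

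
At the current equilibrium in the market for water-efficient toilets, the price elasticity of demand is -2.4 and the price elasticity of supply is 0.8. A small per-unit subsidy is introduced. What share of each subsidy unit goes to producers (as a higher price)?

For a small subsidy around the equilibrium, the benefit split depends on the relative slopes, which at a point are proportional to the elasticities.
Buyer share = εs/(εs + |εd|) = 0.8/(0.8 + 2.4) = 0.25; seller share = |εd|/(εs + |εd|) = 0.75.
So producers capture 0.75 of the subsidy.

Producer share = 0.75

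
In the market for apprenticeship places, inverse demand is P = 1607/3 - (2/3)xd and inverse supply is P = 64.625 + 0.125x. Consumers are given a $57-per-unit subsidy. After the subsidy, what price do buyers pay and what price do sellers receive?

Pre-subsidy: 1607/3 - (2/3)x = 64.625 + 0.125x gives x* = 595 and P* = 139.
With the rebate, buyers effectively pay Pb = Ps − 57, where Ps is the price sellers receive.
On the curves, Pb = 1607/3 - (2/3)x and Ps = 64.625 + 0.125x; the wedge Ps − Pb = 57 gives 64.625 + 0.125x − (1607/3 - (2/3)x) = 57, so x' = 667.
Then Pb = 1607/3 − (2/3)·667 = 91 and Ps = 64.625 + 0.125·667 = 148.

Buyers pay $91; sellers receive $148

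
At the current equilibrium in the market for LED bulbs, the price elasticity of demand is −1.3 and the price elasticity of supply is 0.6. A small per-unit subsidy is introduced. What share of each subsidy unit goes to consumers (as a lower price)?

For a small subsidy around the equilibrium, the benefit split depends on the relative slopes, which at a point are proportional to the elasticities.
Buyer share = εs/(εs + |εd|) = 0.6/(0.6 + 1.3) = 6/19; seller share = |εd|/(εs + |εd|) = 13/19.

Consumer share = 6/19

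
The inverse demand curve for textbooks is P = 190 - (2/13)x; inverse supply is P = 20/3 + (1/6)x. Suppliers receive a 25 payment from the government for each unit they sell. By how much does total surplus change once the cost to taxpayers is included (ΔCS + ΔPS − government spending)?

Net change in total surplus = -975

Pre-subsidy: 190 - (2/13)x = 20/3 + (1/6)x gives x* = 572 and P* = 102.
With the subsidy, sellers receive Ps = Pb + 25 for each unit, where Pb is the price buyers pay.
On the curves, Pb = 190 - (2/13)x and Ps = 20/3 + (1/6)x; the wedge Ps − Pb = 25 gives 20/3 + (1/6)x − (190 - (2/13)x) = 25, so x' = 650.
Then Pb = 190 − (2/13)·650 = 90 and Ps = 20/3 + (1/6)·650 = 115.
ΔCS = ½(572 + 650)(102 − 90) = 7332; ΔPS = ½(572 + 650)(115 − 102) = 7943.
Government spending = 25 × 650 = 16250.
Net change = 7332 + 7943 − 16250 = -975. The loss equals the DWL triangle ½·25·78.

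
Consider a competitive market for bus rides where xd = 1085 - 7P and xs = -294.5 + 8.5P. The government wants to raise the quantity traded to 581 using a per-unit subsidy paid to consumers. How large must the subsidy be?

Required subsidy s = 31 per unit

At x = 581, invert demand for the buyer price: Pb = (1085 − 581)/7 = 72; invert supply for the seller price: Ps = (581 − (-294.5))/8.5 = 103.
The subsidy must fill the gap: s = Ps − Pb = 103 − 72 = 31.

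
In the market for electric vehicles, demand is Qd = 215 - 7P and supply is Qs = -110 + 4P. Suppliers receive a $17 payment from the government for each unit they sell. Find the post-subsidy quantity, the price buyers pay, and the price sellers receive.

Pre-subsidy: 215 - 7P = -110 + 4P gives P* = 325/11, Q* = 90/11.
With the subsidy, sellers receive Ps = Pb + 17 for each unit, where Pb is the price buyers pay.
Supply in terms of Pb becomes Qs = -110 + 4(Pb + 17) = -42 + 4Pb. Setting this equal to demand: 215 - 7Pb = -42 + 4Pb, so Pb = 257/11.
Sellers receive Ps = 257/11 + 17 = 444/11; Q' = 215 − 7·(257/11) = 566/11.

Q' = 566/11; buyers pay 257/11; sellers receive 444/11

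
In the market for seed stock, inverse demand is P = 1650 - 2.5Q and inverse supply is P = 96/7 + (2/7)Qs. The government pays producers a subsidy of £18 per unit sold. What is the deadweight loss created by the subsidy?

Pre-subsidy: 1650 - 2.5Q = 96/7 + (2/7)Q gives Q* = 7636/13 and P* = 2360/13.
With the subsidy, sellers receive Ps = Pb + 18 for each unit, where Pb is the price buyers pay.
On the curves, Pb = 1650 - 2.5Q and Ps = 96/7 + (2/7)Q; the wedge Ps − Pb = 18 gives 96/7 + (2/7)Q − (1650 - 2.5Q) = 18, so Q' = 7720/13.
Then Pb = 1650 − 2.5·(7720/13) = 2150/13 and Ps = 96/7 + (2/7)·(7720/13) = 2384/13.
The subsidy expands output by 7720/13 − 7636/13 = 84/13 past the efficient level; on those units the gap between marginal cost and willingness to pay runs from 0 up to 18.
DWL = ½ × 18 × 84/13 = 756/13.

Deadweight loss = 756/13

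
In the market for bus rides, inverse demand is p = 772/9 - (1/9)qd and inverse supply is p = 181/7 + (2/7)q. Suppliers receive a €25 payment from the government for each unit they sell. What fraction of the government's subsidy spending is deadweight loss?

Pre-subsidy: 772/9 - (1/9)q = 181/7 + (2/7)q gives q* = 151 and p* = 69.
With the subsidy, sellers receive ps = pb + 25 for each unit, where pb is the price buyers pay.
On the curves, pb = 772/9 - (1/9)q and ps = 181/7 + (2/7)q; the wedge ps − pb = 25 gives 181/7 + (2/7)q − (772/9 - (1/9)q) = 25, so q' = 214.
Then pb = 772/9 − (1/9)·214 = 62 and ps = 181/7 + (2/7)·214 = 87.
ΔCS = ½(151 + 214)(69 − 62) = 1277.5; ΔPS = ½(151 + 214)(87 − 69) = 3285.
Government spending = 25 × 214 = 5350.
DWL = ½ × 25 × (214 − 151) = 787.5; fraction = 787.5 / 5350 = 63/428.

DWL / government spending = 63/428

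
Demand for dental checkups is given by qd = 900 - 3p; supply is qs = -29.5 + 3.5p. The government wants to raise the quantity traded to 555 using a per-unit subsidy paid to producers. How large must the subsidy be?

At q = 555, invert demand for the buyer price: pb = (900 − 555)/3 = 115; invert supply for the seller price: ps = (555 − (-29.5))/3.5 = 167.
The subsidy must fill the gap: s = ps − pb = 167 − 115 = 52.

Required subsidy s = 52 per unit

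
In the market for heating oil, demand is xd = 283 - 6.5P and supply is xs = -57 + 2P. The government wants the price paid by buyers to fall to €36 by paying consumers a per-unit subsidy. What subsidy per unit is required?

Required subsidy s = €17 per unit

At a buyer price of 36, quantity demanded is 283 − 6.5·36 = 49.
Sellers supply 49 only when they receive Ps with -57 + 2·Ps = 49, i.e. Ps = 53.
s = Ps − Pb = 53 − 36 = 17.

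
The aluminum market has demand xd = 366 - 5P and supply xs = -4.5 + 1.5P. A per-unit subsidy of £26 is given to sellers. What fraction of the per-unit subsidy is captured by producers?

Pre-subsidy: 366 - 5P = -4.5 + 1.5P gives P* = 57, x* = 81.
With the subsidy, sellers receive Ps = Pb + 26 for each unit, where Pb is the price buyers pay.
Supply in terms of Pb becomes xs = -4.5 + 1.5(Pb + 26) = 34.5 + 1.5Pb. Setting this equal to demand: 366 - 5Pb = 34.5 + 1.5Pb, so Pb = 51.
Sellers receive Ps = 51 + 26 = 77; x' = 366 − 5·51 = 111.
Buyers' price falls by P* − Pb = 57 − 51 = 6; sellers' price rises by Ps − P* = 77 − 57 = 20.
So producers capture 20/26 = 10/13 of each unit of subsidy.

Producer share = 10/13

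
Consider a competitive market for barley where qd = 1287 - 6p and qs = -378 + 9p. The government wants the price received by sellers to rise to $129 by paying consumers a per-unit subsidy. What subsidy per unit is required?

Required subsidy s = $45 per unit

At a seller price of 129, quantity supplied is -378 + 9·129 = 783.
Buyers absorb 783 only when they pay pb with 1287 − 6·pb = 783, i.e. pb = 84.
s = ps − pb = 129 − 84 = 45.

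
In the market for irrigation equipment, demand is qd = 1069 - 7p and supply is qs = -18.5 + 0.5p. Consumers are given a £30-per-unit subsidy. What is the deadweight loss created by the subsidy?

Deadweight loss = £210

Pre-subsidy: 1069 - 7p = -18.5 + 0.5p gives p* = 145, q* = 54.
With the rebate, buyers effectively pay pb = ps − 30, where ps is the price sellers receive.
Demand in terms of ps becomes qd = 1069 − 7(ps − 30) = 1279 - 7ps. Setting this equal to supply: 1279 - 7ps = -18.5 + 0.5ps, so ps = 173.
Buyers pay pb = 173 − 30 = 143; q' = -18.5 + 0.5·173 = 68.
The subsidy expands output by 68 − 54 = 14 past the efficient level; on those units the gap between marginal cost and willingness to pay runs from 0 up to 30.
DWL = ½ × 30 × 14 = 210.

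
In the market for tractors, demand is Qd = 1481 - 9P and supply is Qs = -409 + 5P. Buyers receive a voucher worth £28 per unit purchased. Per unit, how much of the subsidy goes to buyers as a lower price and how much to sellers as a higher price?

Pre-subsidy: 1481 - 9P = -409 + 5P gives P* = 135, Q* = 266.
With the rebate, buyers effectively pay Pb = Ps − 28, where Ps is the price sellers receive.
Demand in terms of Ps becomes Qd = 1481 − 9(Ps − 28) = 1733 - 9Ps. Setting this equal to supply: 1733 - 9Ps = -409 + 5Ps, so Ps = 153.
Buyers pay Pb = 153 − 28 = 125; Q' = -409 + 5·153 = 356.
Buyers' price falls by P* − Pb = 135 − 125 = 10; sellers' price rises by Ps − P* = 153 − 135 = 18.

Buyers gain £10 per unit; sellers gain £18 per unit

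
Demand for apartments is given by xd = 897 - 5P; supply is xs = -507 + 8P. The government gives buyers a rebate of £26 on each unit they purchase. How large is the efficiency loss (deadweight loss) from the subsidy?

Pre-subsidy: 897 - 5P = -507 + 8P gives P* = 108, x* = 357.
With the rebate, buyers effectively pay Pb = Ps − 26, where Ps is the price sellers receive.
Demand in terms of Ps becomes xd = 897 − 5(Ps − 26) = 1027 - 5Ps. Setting this equal to supply: 1027 - 5Ps = -507 + 8Ps, so Ps = 118.
Buyers pay Pb = 118 − 26 = 92; x' = -507 + 8·118 = 437.
The subsidy expands output by 437 − 357 = 80 past the efficient level; on those units the gap between marginal cost and willingness to pay runs from 0 up to 26.
DWL = ½ × 26 × 80 = 1040.

Deadweight loss = £1040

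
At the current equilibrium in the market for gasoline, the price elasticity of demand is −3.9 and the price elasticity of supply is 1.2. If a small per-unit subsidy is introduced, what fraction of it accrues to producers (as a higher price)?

Producer share = 13/17

For a small subsidy around the equilibrium, the benefit split depends on the relative slopes, which at a point are proportional to the elasticities.
Buyer share = εs/(εs + |εd|) = 1.2/(1.2 + 3.9) = 4/17; seller share = |εd|/(εs + |εd|) = 13/17.
So producers capture 13/17 of the subsidy.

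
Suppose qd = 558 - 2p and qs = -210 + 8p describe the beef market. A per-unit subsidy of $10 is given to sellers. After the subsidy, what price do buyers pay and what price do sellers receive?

Pre-subsidy: 558 - 2p = -210 + 8p gives p* = 76.8, q* = 404.4.
With the subsidy, sellers receive ps = pb + 10 for each unit, where pb is the price buyers pay.
Supply in terms of pb becomes qs = -210 + 8(pb + 10) = -130 + 8pb. Setting this equal to demand: 558 - 2pb = -130 + 8pb, so pb = 68.8.
Sellers receive ps = 68.8 + 10 = 78.8; q' = 558 − 2·68.8 = 420.4.

Buyers pay $68.8; sellers receive $78.8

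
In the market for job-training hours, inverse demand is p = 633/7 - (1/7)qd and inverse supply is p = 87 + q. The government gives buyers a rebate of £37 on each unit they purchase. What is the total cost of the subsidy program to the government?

Pre-subsidy: 633/7 - (1/7)q = 87 + q gives q* = 3 and p* = 90.
With the rebate, buyers effectively pay pb = ps − 37, where ps is the price sellers receive.
On the curves, pb = 633/7 - (1/7)q and ps = 87 + q; the wedge ps − pb = 37 gives 87 + q − (633/7 - (1/7)q) = 37, so q' = 35.375.
Then pb = 633/7 − (1/7)·35.375 = 85.375 and ps = 87 + 1·35.375 = 122.375.
Government outlay = subsidy × quantity = 37 × 35.375 = 1308.875.

Government cost = £1308.875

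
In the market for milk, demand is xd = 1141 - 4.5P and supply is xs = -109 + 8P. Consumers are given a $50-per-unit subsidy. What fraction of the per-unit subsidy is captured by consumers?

Pre-subsidy: 1141 - 4.5P = -109 + 8P gives P* = 100, x* = 691.
With the rebate, buyers effectively pay Pb = Ps − 50, where Ps is the price sellers receive.
Demand in terms of Ps becomes xd = 1141 − 4.5(Ps − 50) = 1366 - 4.5Ps. Setting this equal to supply: 1366 - 4.5Ps = -109 + 8Ps, so Ps = 118.
Buyers pay Pb = 118 − 50 = 68; x' = -109 + 8·118 = 835.
Buyers' price falls by P* − Pb = 100 − 68 = 32; sellers' price rises by Ps − P* = 118 − 100 = 18.
So consumers capture 32/50 = 0.64 of each unit of subsidy.

Consumer share = 0.64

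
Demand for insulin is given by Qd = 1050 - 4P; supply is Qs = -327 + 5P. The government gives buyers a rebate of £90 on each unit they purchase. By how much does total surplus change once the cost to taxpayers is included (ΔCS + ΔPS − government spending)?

Net change in total surplus = -£9000

Pre-subsidy: 1050 - 4P = -327 + 5P gives P* = 153, Q* = 438.
With the rebate, buyers effectively pay Pb = Ps − 90, where Ps is the price sellers receive.
Demand in terms of Ps becomes Qd = 1050 − 4(Ps − 90) = 1410 - 4Ps. Setting this equal to supply: 1410 - 4Ps = -327 + 5Ps, so Ps = 193.
Buyers pay Pb = 193 − 90 = 103; Q' = -327 + 5·193 = 638.
ΔCS = ½(438 + 638)(153 − 103) = 26900; ΔPS = ½(438 + 638)(193 − 153) = 21520.
Government spending = 90 × 638 = 57420.
Net change = 26900 + 21520 − 57420 = -9000. The loss equals the DWL triangle ½·90·200.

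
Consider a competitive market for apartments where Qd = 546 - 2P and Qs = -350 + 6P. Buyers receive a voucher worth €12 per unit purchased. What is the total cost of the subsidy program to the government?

Pre-subsidy: 546 - 2P = -350 + 6P gives P* = 112, Q* = 322.
With the rebate, buyers effectively pay Pb = Ps − 12, where Ps is the price sellers receive.
Demand in terms of Ps becomes Qd = 546 − 2(Ps − 12) = 570 - 2Ps. Setting this equal to supply: 570 - 2Ps = -350 + 6Ps, so Ps = 115.
Buyers pay Pb = 115 − 12 = 103; Q' = -350 + 6·115 = 340.
Government outlay = subsidy × quantity = 12 × 340 = 4080.

Government cost = €4080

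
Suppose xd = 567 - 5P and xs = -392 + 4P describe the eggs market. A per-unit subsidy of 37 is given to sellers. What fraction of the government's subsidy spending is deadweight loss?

DWL / government spending = 185/524

Pre-subsidy: 567 - 5P = -392 + 4P gives P* = 959/9, x* = 308/9.
With the subsidy, sellers receive Ps = Pb + 37 for each unit, where Pb is the price buyers pay.
Supply in terms of Pb becomes xs = -392 + 4(Pb + 37) = -244 + 4Pb. Setting this equal to demand: 567 - 5Pb = -244 + 4Pb, so Pb = 811/9.
Sellers receive Ps = 811/9 + 37 = 1144/9; x' = 567 − 5·(811/9) = 1048/9.
ΔCS = ½(308/9 + 1048/9)(959/9 − 811/9) = 33448/27; ΔPS = ½(308/9 + 1048/9)(1144/9 − 959/9) = 41810/27.
Government spending = 37 × 1048/9 = 38776/9.
DWL = ½ × 37 × (1048/9 − 308/9) = 13690/9; fraction = (13690/9) / (38776/9) = 185/524.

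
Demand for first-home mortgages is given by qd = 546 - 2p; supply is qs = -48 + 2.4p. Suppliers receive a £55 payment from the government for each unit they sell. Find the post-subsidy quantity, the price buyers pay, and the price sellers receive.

q' = 336; buyers pay £105; sellers receive £160

Pre-subsidy: 546 - 2p = -48 + 2.4p gives p* = 135, q* = 276.
With the subsidy, sellers receive ps = pb + 55 for each unit, where pb is the price buyers pay.
Supply in terms of pb becomes qs = -48 + 2.4(pb + 55) = 84 + 2.4pb. Setting this equal to demand: 546 - 2pb = 84 + 2.4pb, so pb = 105.
Sellers receive ps = 105 + 55 = 160; q' = 546 − 2·105 = 336.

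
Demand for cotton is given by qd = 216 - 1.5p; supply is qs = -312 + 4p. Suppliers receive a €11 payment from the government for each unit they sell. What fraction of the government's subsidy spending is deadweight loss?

DWL / government spending = 1/14

Pre-subsidy: 216 - 1.5p = -312 + 4p gives p* = 96, q* = 72.
With the subsidy, sellers receive ps = pb + 11 for each unit, where pb is the price buyers pay.
Supply in terms of pb becomes qs = -312 + 4(pb + 11) = -268 + 4pb. Setting this equal to demand: 216 - 1.5pb = -268 + 4pb, so pb = 88.
Sellers receive ps = 88 + 11 = 99; q' = 216 − 1.5·88 = 84.
ΔCS = ½(72 + 84)(96 − 88) = 624; ΔPS = ½(72 + 84)(99 − 96) = 234.
Government spending = 11 × 84 = 924.
DWL = ½ × 11 × (84 − 72) = 66; fraction = 66 / 924 = 1/14.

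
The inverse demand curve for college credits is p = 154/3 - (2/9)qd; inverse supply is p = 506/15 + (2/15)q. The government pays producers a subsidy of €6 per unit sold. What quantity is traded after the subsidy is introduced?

q' = 66.375

Pre-subsidy: 154/3 - (2/9)q = 506/15 + (2/15)q gives q* = 49.5 and p* = 121/3.
With the subsidy, sellers receive ps = pb + 6 for each unit, where pb is the price buyers pay.
On the curves, pb = 154/3 - (2/9)q and ps = 506/15 + (2/15)q; the wedge ps − pb = 6 gives 506/15 + (2/15)q − (154/3 - (2/9)q) = 6, so q' = 66.375.
Then pb = 154/3 − (2/9)·66.375 = 439/12 and ps = 506/15 + (2/15)·66.375 = 511/12.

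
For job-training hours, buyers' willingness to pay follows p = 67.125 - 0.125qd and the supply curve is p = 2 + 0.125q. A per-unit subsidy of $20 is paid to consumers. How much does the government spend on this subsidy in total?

Government cost = $6810

Pre-subsidy: 67.125 - 0.125q = 2 + 0.125q gives q* = 260.5 and p* = 34.5625.
With the rebate, buyers effectively pay pb = ps − 20, where ps is the price sellers receive.
On the curves, pb = 67.125 - 0.125q and ps = 2 + 0.125q; the wedge ps − pb = 20 gives 2 + 0.125q − (67.125 - 0.125q) = 20, so q' = 340.5.
Then pb = 67.125 − 0.125·340.5 = 24.5625 and ps = 2 + 0.125·340.5 = 44.5625.
Government outlay = subsidy × quantity = 20 × 340.5 = 6810.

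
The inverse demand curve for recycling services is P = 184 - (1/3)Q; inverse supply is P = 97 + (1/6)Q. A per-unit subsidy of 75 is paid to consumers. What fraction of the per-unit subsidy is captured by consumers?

Pre-subsidy: 184 - (1/3)Q = 97 + (1/6)Q gives Q* = 174 and P* = 126.
With the rebate, buyers effectively pay Pb = Ps − 75, where Ps is the price sellers receive.
On the curves, Pb = 184 - (1/3)Q and Ps = 97 + (1/6)Q; the wedge Ps − Pb = 75 gives 97 + (1/6)Q − (184 - (1/3)Q) = 75, so Q' = 324.
Then Pb = 184 − (1/3)·324 = 76 and Ps = 97 + (1/6)·324 = 151.
Buyers' price falls by P* − Pb = 126 − 76 = 50; sellers' price rises by Ps − P* = 151 − 126 = 25.
So consumers capture 50/75 = 2/3 of each unit of subsidy.

Consumer share = 2/3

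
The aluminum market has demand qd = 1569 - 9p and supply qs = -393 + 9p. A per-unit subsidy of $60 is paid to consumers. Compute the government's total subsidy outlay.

Pre-subsidy: 1569 - 9p = -393 + 9p gives p* = 109, q* = 588.
With the rebate, buyers effectively pay pb = ps − 60, where ps is the price sellers receive.
Demand in terms of ps becomes qd = 1569 − 9(ps − 60) = 2109 - 9ps. Setting this equal to supply: 2109 - 9ps = -393 + 9ps, so ps = 139.
Buyers pay pb = 139 − 60 = 79; q' = -393 + 9·139 = 858.
Government outlay = subsidy × quantity = 60 × 858 = 51480.

Government cost = $51480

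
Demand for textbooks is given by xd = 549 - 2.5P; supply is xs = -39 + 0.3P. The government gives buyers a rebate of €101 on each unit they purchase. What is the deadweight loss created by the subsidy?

Deadweight loss = 153015/112

Pre-subsidy: 549 - 2.5P = -39 + 0.3P gives P* = 210, x* = 24.
With the rebate, buyers effectively pay Pb = Ps − 101, where Ps is the price sellers receive.
Demand in terms of Ps becomes xd = 549 − 2.5(Ps − 101) = 801.5 - 2.5Ps. Setting this equal to supply: 801.5 - 2.5Ps = -39 + 0.3Ps, so Ps = 8405/28.
Buyers pay Pb = 8405/28 − 101 = 5577/28; x' = -39 + 0.3·(8405/28) = 2859/56.
The subsidy expands output by 2859/56 − 24 = 1515/56 past the efficient level; on those units the gap between marginal cost and willingness to pay runs from 0 up to 101.
DWL = ½ × 101 × 1515/56 = 153015/112.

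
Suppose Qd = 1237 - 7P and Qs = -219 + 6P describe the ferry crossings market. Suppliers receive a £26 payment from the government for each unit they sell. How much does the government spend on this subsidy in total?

Pre-subsidy: 1237 - 7P = -219 + 6P gives P* = 112, Q* = 453.
With the subsidy, sellers receive Ps = Pb + 26 for each unit, where Pb is the price buyers pay.
Supply in terms of Pb becomes Qs = -219 + 6(Pb + 26) = -63 + 6Pb. Setting this equal to demand: 1237 - 7Pb = -63 + 6Pb, so Pb = 100.
Sellers receive Ps = 100 + 26 = 126; Q' = 1237 − 7·100 = 537.
Government outlay = subsidy × quantity = 26 × 537 = 13962.

Government cost = £13962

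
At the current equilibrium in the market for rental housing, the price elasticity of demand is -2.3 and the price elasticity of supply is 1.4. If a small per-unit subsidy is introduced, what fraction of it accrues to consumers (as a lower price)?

For a small subsidy around the equilibrium, the benefit split depends on the relative slopes, which at a point are proportional to the elasticities.
Buyer share = εs/(εs + |εd|) = 1.4/(1.4 + 2.3) = 14/37; seller share = |εd|/(εs + |εd|) = 23/37.

Consumer share = 14/37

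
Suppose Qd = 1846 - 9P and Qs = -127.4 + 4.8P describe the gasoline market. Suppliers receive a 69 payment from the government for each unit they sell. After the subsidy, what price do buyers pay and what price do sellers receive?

Pre-subsidy: 1846 - 9P = -127.4 + 4.8P gives P* = 143, Q* = 559.
With the subsidy, sellers receive Ps = Pb + 69 for each unit, where Pb is the price buyers pay.
Supply in terms of Pb becomes Qs = -127.4 + 4.8(Pb + 69) = 203.8 + 4.8Pb. Setting this equal to demand: 1846 - 9Pb = 203.8 + 4.8Pb, so Pb = 119.
Sellers receive Ps = 119 + 69 = 188; Q' = 1846 − 9·119 = 775.

Buyers pay 119; sellers receive 188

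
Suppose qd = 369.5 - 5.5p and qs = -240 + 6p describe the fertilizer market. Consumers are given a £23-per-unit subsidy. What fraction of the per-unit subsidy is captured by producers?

Pre-subsidy: 369.5 - 5.5p = -240 + 6p gives p* = 53, q* = 78.
With the rebate, buyers effectively pay pb = ps − 23, where ps is the price sellers receive.
Demand in terms of ps becomes qd = 369.5 − 5.5(ps − 23) = 496 - 5.5ps. Setting this equal to supply: 496 - 5.5ps = -240 + 6ps, so ps = 64.
Buyers pay pb = 64 − 23 = 41; q' = -240 + 6·64 = 144.
Buyers' price falls by p* − pb = 53 − 41 = 12; sellers' price rises by ps − p* = 64 − 53 = 11.
So producers capture 11/23 = 11/23 of each unit of subsidy.

Producer share = 11/23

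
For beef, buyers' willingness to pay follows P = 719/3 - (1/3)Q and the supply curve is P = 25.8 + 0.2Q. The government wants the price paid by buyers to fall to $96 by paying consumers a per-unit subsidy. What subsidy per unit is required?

Required subsidy s = $16 per unit

At a buyer price of 96, quantity demanded is 719 − 3·96 = 431.
Sellers supply 431 only when they receive Ps = 25.8 + 0.2·431 = 112.
s = Ps − Pb = 112 − 96 = 16.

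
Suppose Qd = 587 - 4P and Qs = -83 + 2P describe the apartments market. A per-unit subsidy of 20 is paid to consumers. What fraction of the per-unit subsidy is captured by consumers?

Consumer share = 1/3

Pre-subsidy: 587 - 4P = -83 + 2P gives P* = 335/3, Q* = 421/3.
With the rebate, buyers effectively pay Pb = Ps − 20, where Ps is the price sellers receive.
Demand in terms of Ps becomes Qd = 587 − 4(Ps − 20) = 667 - 4Ps. Setting this equal to supply: 667 - 4Ps = -83 + 2Ps, so Ps = 125.
Buyers pay Pb = 125 − 20 = 105; Q' = -83 + 2·125 = 167.
Buyers' price falls by P* − Pb = 335/3 − 105 = 20/3; sellers' price rises by Ps − P* = 125 − 335/3 = 40/3.
So consumers capture (20/3)/20 = 1/3 of each unit of subsidy.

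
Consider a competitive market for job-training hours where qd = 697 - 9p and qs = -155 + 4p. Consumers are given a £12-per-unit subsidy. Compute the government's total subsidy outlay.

Government cost = 21900/13

Pre-subsidy: 697 - 9p = -155 + 4p gives p* = 852/13, q* = 1393/13.
With the rebate, buyers effectively pay pb = ps − 12, where ps is the price sellers receive.
Demand in terms of ps becomes qd = 697 − 9(ps − 12) = 805 - 9ps. Setting this equal to supply: 805 - 9ps = -155 + 4ps, so ps = 960/13.
Buyers pay pb = 960/13 − 12 = 804/13; q' = -155 + 4·(960/13) = 1825/13.
Government outlay = subsidy × quantity = 12 × 1825/13 = 21900/13.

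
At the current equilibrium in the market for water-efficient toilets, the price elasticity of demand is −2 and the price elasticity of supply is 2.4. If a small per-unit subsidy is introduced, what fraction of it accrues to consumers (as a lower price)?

Consumer share = 6/11

For a small subsidy around the equilibrium, the benefit split depends on the relative slopes, which at a point are proportional to the elasticities.
Buyer share = εs/(εs + |εd|) = 2.4/(2.4 + 2) = 6/11; seller share = |εd|/(εs + |εd|) = 5/11.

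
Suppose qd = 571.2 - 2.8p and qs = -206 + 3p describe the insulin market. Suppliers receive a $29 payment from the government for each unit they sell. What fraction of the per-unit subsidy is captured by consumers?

Consumer share = 15/29

Pre-subsidy: 571.2 - 2.8p = -206 + 3p gives p* = 134, q* = 196.
With the subsidy, sellers receive ps = pb + 29 for each unit, where pb is the price buyers pay.
Supply in terms of pb becomes qs = -206 + 3(pb + 29) = -119 + 3pb. Setting this equal to demand: 571.2 - 2.8pb = -119 + 3pb, so pb = 119.
Sellers receive ps = 119 + 29 = 148; q' = 571.2 − 2.8·119 = 238.
Buyers' price falls by p* − pb = 134 − 119 = 15; sellers' price rises by ps − p* = 148 − 134 = 14.
So consumers capture 15/29 = 15/29 of each unit of subsidy.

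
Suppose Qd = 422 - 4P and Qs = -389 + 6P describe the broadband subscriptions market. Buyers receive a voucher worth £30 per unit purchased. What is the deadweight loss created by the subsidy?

Pre-subsidy: 422 - 4P = -389 + 6P gives P* = 81.1, Q* = 97.6.
With the rebate, buyers effectively pay Pb = Ps − 30, where Ps is the price sellers receive.
Demand in terms of Ps becomes Qd = 422 − 4(Ps − 30) = 542 - 4Ps. Setting this equal to supply: 542 - 4Ps = -389 + 6Ps, so Ps = 93.1.
Buyers pay Pb = 93.1 − 30 = 63.1; Q' = -389 + 6·93.1 = 169.6.
The subsidy expands output by 169.6 − 97.6 = 72 past the efficient level; on those units the gap between marginal cost and willingness to pay runs from 0 up to 30.
DWL = ½ × 30 × 72 = 1080.

Deadweight loss = £1080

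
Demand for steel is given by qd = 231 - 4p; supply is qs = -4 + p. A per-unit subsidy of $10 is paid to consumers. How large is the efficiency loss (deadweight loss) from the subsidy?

Deadweight loss = $40

Pre-subsidy: 231 - 4p = -4 + p gives p* = 47, q* = 43.
With the rebate, buyers effectively pay pb = ps − 10, where ps is the price sellers receive.
Demand in terms of ps becomes qd = 231 − 4(ps − 10) = 271 - 4ps. Setting this equal to supply: 271 - 4ps = -4 + ps, so ps = 55.
Buyers pay pb = 55 − 10 = 45; q' = -4 + 1·55 = 51.
The subsidy expands output by 51 − 43 = 8 past the efficient level; on those units the gap between marginal cost and willingness to pay runs from 0 up to 10.
DWL = ½ × 10 × 8 = 40.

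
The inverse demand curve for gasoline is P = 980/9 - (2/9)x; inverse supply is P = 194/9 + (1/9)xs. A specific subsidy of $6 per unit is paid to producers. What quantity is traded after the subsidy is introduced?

Pre-subsidy: 980/9 - (2/9)x = 194/9 + (1/9)x gives x* = 262 and P* = 152/3.
With the subsidy, sellers receive Ps = Pb + 6 for each unit, where Pb is the price buyers pay.
On the curves, Pb = 980/9 - (2/9)x and Ps = 194/9 + (1/9)x; the wedge Ps − Pb = 6 gives 194/9 + (1/9)x − (980/9 - (2/9)x) = 6, so x' = 280.
Then Pb = 980/9 − (2/9)·280 = 140/3 and Ps = 194/9 + (1/9)·280 = 158/3.

x' = 280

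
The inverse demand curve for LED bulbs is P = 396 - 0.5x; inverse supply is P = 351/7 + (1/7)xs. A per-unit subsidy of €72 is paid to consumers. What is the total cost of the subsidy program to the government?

Pre-subsidy: 396 - 0.5x = 351/7 + (1/7)x gives x* = 538 and P* = 127.
With the rebate, buyers effectively pay Pb = Ps − 72, where Ps is the price sellers receive.
On the curves, Pb = 396 - 0.5x and Ps = 351/7 + (1/7)x; the wedge Ps − Pb = 72 gives 351/7 + (1/7)x − (396 - 0.5x) = 72, so x' = 650.
Then Pb = 396 − 0.5·650 = 71 and Ps = 351/7 + (1/7)·650 = 143.
Government outlay = subsidy × quantity = 72 × 650 = 46800.

Government cost = €46800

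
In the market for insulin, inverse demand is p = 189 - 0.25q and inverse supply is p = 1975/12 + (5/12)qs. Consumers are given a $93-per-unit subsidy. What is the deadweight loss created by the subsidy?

Pre-subsidy: 189 - 0.25q = 1975/12 + (5/12)q gives q* = 36.625 and p* = 179.84375.
With the rebate, buyers effectively pay pb = ps − 93, where ps is the price sellers receive.
On the curves, pb = 189 - 0.25q and ps = 1975/12 + (5/12)q; the wedge ps − pb = 93 gives 1975/12 + (5/12)q − (189 - 0.25q) = 93, so q' = 176.125.
Then pb = 189 − 0.25·176.125 = 144.96875 and ps = 1975/12 + (5/12)·176.125 = 237.96875.
The subsidy expands output by 176.125 − 36.625 = 139.5 past the efficient level; on those units the gap between marginal cost and willingness to pay runs from 0 up to 93.
DWL = ½ × 93 × 139.5 = 6486.75.

Deadweight loss = $6486.75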